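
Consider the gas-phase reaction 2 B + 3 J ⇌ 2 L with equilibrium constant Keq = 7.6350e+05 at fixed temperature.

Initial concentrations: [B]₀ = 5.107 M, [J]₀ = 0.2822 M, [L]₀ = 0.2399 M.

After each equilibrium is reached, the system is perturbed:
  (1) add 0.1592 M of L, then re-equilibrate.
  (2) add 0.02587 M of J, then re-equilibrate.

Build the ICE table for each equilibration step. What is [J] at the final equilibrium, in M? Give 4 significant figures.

[J]_eq = 0.002705 M

Q₀ = 0.09819 vs Keq = 7.6350e+05 ⇒ Q<K, forward
Step 1:
                   B          J          L
  Initial      5.107     0.2822     0.2399
  Change     -0.1867    -0.2801     0.1867
  Equil         4.92   0.002143     0.4266
  solve Keq expr → x = 0.09335; check Q = 7.6350e+05
Then add 0.1592 M of L.
Step 2:
                   B          J          L
  Initial       4.92   0.002143     0.5858
  Change  3.3565e-04 5.0347e-04 -3.3565e-04
  Equil        4.921   0.002647     0.5855
  solve Keq expr → x = -1.6782e-04; check Q = 7.6350e+05
Then add 0.02587 M of J.
Step 3:
                   B          J          L
  Initial      4.921    0.02852     0.5855
  Change    -0.01721   -0.02581    0.01721
  Equil        4.903   0.002705     0.6027
  solve Keq expr → x = 0.008604; check Q = 7.6350e+05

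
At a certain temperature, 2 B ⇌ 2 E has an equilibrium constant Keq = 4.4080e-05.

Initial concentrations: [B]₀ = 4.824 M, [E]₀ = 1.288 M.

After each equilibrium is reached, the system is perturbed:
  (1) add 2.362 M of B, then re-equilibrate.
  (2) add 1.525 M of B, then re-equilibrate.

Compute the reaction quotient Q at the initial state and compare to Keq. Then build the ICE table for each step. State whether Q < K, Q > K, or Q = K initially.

Q₀ = 0.07129 vs Keq = 4.4080e-05 ⇒ Q>K, reverse
Step 1:
                   B          E
  Initial      4.824      1.288
  Change       1.248     -1.248
  Equil        6.072    0.04031
  solve Keq expr → x = -0.6238; check Q = 4.4080e-05
Then add 2.362 M of B.
Step 2:
                   B          E
  Initial      8.434    0.04031
  Change    -0.01558    0.01558
  Equil        8.418    0.05589
  solve Keq expr → x = 0.007789; check Q = 4.4080e-05
Then add 1.525 M of B.
Step 3:
                   B          E
  Initial      9.943    0.05589
  Change    -0.01006    0.01006
  Equil        9.933    0.06595
  solve Keq expr → x = 0.005029; check Q = 4.4080e-05

Q₀ = 0.07129; Q > K (proceeds reverse)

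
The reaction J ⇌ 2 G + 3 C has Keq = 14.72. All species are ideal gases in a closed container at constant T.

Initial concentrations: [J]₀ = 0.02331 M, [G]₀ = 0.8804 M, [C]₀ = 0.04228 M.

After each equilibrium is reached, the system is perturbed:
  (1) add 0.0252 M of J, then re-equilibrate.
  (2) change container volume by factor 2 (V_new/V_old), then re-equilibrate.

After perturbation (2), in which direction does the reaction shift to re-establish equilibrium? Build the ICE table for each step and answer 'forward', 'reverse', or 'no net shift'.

Q₀ = 0.002513 vs Keq = 14.72 ⇒ Q<K, forward
Step 1:
                  J         G         C
  I         0.02331    0.8804   0.04228
  C        -0.02323   0.04646   0.06968
  E       8.1913e-05    0.9269     0.112
  solve Keq expr → x = 0.02323; check Q = 14.72
Then add 0.0252 M of J.
Step 2:
                  J         G         C
  I         0.02528    0.9269     0.112
  C        -0.02486   0.04972   0.07458
  E       4.2061e-04    0.9766    0.1865
  solve Keq expr → x = 0.02486; check Q = 14.72
Then change container volume by factor 2 (V_new/V_old).
Step 3:
                  J         G         C
  I       2.1031e-04    0.4883   0.09327
  C       -1.9689e-04 3.9378e-04 5.9066e-04
  E       1.3417e-05    0.4887   0.09386
  solve Keq expr → x = 1.9689e-04; check Q = 14.72

Direction: forward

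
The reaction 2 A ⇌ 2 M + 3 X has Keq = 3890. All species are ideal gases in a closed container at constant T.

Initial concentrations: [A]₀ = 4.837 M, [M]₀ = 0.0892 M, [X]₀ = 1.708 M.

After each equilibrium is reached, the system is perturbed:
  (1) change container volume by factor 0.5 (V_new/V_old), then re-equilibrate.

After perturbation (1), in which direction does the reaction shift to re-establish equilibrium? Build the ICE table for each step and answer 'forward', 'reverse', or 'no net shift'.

Q₀ = 0.001694 vs Keq = 3890 ⇒ Q<K, forward
Step 1:
                   A          M          X
  Initial      4.837     0.0892      1.708
  Change       -3.67       3.67      5.504
  Equil        1.167      3.759      7.212
  solve Keq expr → x = 1.835; check Q = 3890
Then change container volume by factor 0.5 (V_new/V_old).
Step 2:
                   A          M          X
  Initial      2.335      7.518      14.42
  Change       1.609     -1.609     -2.414
  Equil        3.944      5.909      12.01
  solve Keq expr → x = -0.8045; check Q = 3890

Direction: reverse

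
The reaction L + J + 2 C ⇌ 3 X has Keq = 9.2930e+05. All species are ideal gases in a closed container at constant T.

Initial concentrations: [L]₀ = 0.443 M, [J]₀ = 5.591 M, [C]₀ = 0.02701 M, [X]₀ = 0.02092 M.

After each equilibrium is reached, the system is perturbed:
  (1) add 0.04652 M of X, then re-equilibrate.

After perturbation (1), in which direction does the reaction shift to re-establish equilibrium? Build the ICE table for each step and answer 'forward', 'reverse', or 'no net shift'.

Direction: reverse

Q₀ = 0.005067 vs Keq = 9.2930e+05 ⇒ Q<K, forward
Step 1:
                  L         J         C         X
  init        0.443     5.591   0.02701   0.02092
  Δ         -0.0135   -0.0135    -0.027    0.0405
  eq         0.4295     5.578 1.0202e-05   0.06142
  solve Keq expr → x = 0.0135; check Q = 9.2930e+05
Then add 0.04652 M of X.
Step 2:
                  L         J         C         X
  init       0.4295     5.578 1.0202e-05    0.1079
  Δ       6.7796e-06 6.7796e-06 1.3559e-05 -2.0339e-05
  eq         0.4295     5.578 2.3761e-05    0.1079
  solve Keq expr → x = -6.7796e-06; check Q = 9.2930e+05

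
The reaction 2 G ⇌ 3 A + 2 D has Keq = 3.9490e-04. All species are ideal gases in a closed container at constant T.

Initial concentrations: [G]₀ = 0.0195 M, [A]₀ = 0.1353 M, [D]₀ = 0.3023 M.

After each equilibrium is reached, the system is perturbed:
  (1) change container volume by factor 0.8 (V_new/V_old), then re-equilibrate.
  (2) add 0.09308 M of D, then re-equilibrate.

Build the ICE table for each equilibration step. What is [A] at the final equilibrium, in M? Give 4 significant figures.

[A]_eq = 0.03307 M

Q₀ = 0.5953 vs Keq = 3.9490e-04 ⇒ Q>K, reverse
Step 1:
                   G          A          D
  I           0.0195     0.1353     0.3023
  C           0.0655   -0.09825    -0.0655
  E            0.085    0.03705     0.2368
  solve Keq expr → x = -0.03275; check Q = 3.9490e-04
Then change container volume by factor 0.8 (V_new/V_old).
Step 2:
                   G          A          D
  I           0.1062    0.04632      0.296
  C         0.005095  -0.007643  -0.005095
  E           0.1113    0.03867     0.2909
  solve Keq expr → x = -0.002548; check Q = 3.9490e-04
Then add 0.09308 M of D.
Step 3:
                   G          A          D
  I           0.1113    0.03867      0.384
  C         0.003736  -0.005604  -0.003736
  E           0.1151    0.03307     0.3803
  solve Keq expr → x = -0.001868; check Q = 3.9490e-04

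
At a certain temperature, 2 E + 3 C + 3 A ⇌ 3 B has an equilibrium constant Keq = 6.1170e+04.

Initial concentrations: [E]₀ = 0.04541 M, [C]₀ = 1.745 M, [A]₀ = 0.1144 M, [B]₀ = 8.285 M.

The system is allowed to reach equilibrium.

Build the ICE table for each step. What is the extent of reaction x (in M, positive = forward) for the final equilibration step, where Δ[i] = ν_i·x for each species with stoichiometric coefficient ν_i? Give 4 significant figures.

x = -0.06966 M

Q₀ = 3.4667e+07 vs Keq = 6.1170e+04 ⇒ Q>K, reverse
Step 1:
                    E           C           A           B
  Initial     0.04541       1.745      0.1144       8.285
  Change       0.1393       0.209       0.209      -0.209
  Equil        0.1847       1.954      0.3234       8.076
  solve Keq expr → x = -0.06966; check Q = 6.1170e+04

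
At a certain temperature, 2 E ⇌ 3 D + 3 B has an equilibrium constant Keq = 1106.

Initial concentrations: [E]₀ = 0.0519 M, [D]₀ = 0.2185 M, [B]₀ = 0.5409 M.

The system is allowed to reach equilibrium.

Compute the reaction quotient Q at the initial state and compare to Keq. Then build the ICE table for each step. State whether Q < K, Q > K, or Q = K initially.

Q₀ = 0.6129; Q < K (proceeds forward)

Q₀ = 0.6129 vs Keq = 1106 ⇒ Q<K, forward
Step 1:
                   E          D          B
  init        0.0519     0.2185     0.5409
  Δ          -0.0496     0.0744     0.0744
  eq        0.002301     0.2929     0.6153
  solve Keq expr → x = 0.0248; check Q = 1106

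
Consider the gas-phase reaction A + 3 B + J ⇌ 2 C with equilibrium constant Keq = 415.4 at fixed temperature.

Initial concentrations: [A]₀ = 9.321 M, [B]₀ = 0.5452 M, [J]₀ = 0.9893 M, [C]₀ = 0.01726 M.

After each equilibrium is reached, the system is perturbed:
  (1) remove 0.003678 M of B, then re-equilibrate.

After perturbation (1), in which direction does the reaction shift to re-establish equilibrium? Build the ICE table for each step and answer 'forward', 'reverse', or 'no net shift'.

Direction: reverse

Q₀ = 1.9935e-04 vs Keq = 415.4 ⇒ Q<K, forward
Step 1:
                  A         B         J         C
  Initial     9.321    0.5452    0.9893   0.01726
  Change    -0.1702   -0.5107   -0.1702    0.3405
  Equil       9.151   0.03451    0.8191    0.3577
  solve Keq expr → x = 0.1702; check Q = 415.4
Then remove 0.003678 M of B.
Step 2:
                  A         B         J         C
  Initial     9.151   0.03083    0.8191    0.3577
  Change    0.00117   0.00351   0.00117  -0.00234
  Equil       9.152   0.03434    0.8202    0.3554
  solve Keq expr → x = -0.00117; check Q = 415.4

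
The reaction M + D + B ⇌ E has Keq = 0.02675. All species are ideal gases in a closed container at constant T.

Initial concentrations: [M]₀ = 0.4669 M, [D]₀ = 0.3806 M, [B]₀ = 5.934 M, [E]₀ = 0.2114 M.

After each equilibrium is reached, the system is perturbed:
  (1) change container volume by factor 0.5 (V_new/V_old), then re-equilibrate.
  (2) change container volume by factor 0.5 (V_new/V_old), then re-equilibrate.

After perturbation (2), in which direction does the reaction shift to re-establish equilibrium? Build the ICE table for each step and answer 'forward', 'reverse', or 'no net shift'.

Q₀ = 0.2005 vs Keq = 0.02675 ⇒ Q>K, reverse
Step 1:
                   M          D          B          E
  init        0.4669     0.3806      5.934     0.2114
  Δ           0.1568     0.1568     0.1568    -0.1568
  eq          0.6237     0.5374      6.091    0.05461
  solve Keq expr → x = -0.1568; check Q = 0.02675
Then change container volume by factor 0.5 (V_new/V_old).
Step 2:
                   M          D          B          E
  init         1.247      1.075      12.18     0.1092
  Δ          -0.1905    -0.1905    -0.1905     0.1905
  eq           1.057     0.8842      11.99     0.2998
  solve Keq expr → x = 0.1905; check Q = 0.02675
Then change container volume by factor 0.5 (V_new/V_old).
Step 3:
                   M          D          B          E
  init         2.114      1.768      23.98     0.5995
  Δ          -0.5661    -0.5661    -0.5661     0.5661
  eq           1.548      1.202      23.42      1.166
  solve Keq expr → x = 0.5661; check Q = 0.02675

Direction: forward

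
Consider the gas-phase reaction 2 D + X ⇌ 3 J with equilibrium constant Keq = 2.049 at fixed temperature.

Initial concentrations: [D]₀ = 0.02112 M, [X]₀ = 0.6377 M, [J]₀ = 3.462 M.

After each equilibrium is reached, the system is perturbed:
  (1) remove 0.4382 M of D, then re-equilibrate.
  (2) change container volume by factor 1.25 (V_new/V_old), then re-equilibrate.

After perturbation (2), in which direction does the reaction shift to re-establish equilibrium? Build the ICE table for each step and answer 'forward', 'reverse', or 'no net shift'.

Q₀ = 1.4587e+05 vs Keq = 2.049 ⇒ Q>K, reverse
Step 1:
                  D         X         J
  I         0.02112    0.6377     3.462
  C           1.241    0.6203    -1.861
  E           1.262     1.258     1.601
  solve Keq expr → x = -0.6203; check Q = 2.049
Then remove 0.4382 M of D.
Step 2:
                  D         X         J
  I          0.8236     1.258     1.601
  C          0.1511   0.07556   -0.2267
  E          0.9747     1.334     1.374
  solve Keq expr → x = -0.07556; check Q = 2.049
Then change container volume by factor 1.25 (V_new/V_old).
Step 3:
                  D         X         J
  I          0.7797     1.067     1.099
  C               0         0         0
  E          0.7797     1.067     1.099
  solve Keq expr → x = 0; check Q = 2.049

Direction: no net shift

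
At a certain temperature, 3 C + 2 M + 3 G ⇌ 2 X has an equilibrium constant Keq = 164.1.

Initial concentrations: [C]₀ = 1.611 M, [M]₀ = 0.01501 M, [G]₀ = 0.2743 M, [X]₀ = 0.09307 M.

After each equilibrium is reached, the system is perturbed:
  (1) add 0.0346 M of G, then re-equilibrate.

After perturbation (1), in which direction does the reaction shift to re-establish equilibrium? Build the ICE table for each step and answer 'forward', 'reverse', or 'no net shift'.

Q₀ = 445.5 vs Keq = 164.1 ⇒ Q>K, reverse
Step 1:
                   C          M          G          X
  Initial      1.611    0.01501     0.2743    0.09307
  Change    0.009879   0.006586   0.009879  -0.006586
  Equil        1.621     0.0216     0.2842    0.08648
  solve Keq expr → x = -0.003293; check Q = 164.1
Then add 0.0346 M of G.
Step 2:
                   C          M          G          X
  Initial      1.621     0.0216     0.3188    0.08648
  Change   -0.003741  -0.002494  -0.003741   0.002494
  Equil        1.617     0.0191      0.315    0.08898
  solve Keq expr → x = 0.001247; check Q = 164.1

Direction: forward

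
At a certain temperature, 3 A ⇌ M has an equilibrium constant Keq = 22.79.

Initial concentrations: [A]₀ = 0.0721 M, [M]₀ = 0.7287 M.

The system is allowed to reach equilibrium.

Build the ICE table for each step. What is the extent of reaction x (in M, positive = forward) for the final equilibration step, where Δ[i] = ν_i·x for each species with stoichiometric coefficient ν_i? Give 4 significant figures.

x = -0.07785 M

Q₀ = 1944 vs Keq = 22.79 ⇒ Q>K, reverse
Step 1:
                   A          M
  Initial     0.0721     0.7287
  Change      0.2336   -0.07785
  Equil       0.3057     0.6508
  solve Keq expr → x = -0.07785; check Q = 22.79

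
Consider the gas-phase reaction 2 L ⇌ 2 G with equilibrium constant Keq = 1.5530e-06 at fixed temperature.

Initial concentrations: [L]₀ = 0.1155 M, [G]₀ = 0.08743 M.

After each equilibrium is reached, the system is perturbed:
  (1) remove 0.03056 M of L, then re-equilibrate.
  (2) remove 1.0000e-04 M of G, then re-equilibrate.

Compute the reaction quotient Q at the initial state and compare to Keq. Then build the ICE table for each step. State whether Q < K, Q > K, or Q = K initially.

Q₀ = 0.573 vs Keq = 1.5530e-06 ⇒ Q>K, reverse
Step 1:
                   L          G
  I           0.1155    0.08743
  C          0.08718   -0.08718
  E           0.2027 2.5258e-04
  solve Keq expr → x = -0.04359; check Q = 1.5530e-06
Then remove 0.03056 M of L.
Step 2:
                   L          G
  I           0.1721 2.5258e-04
  C       3.8036e-05 -3.8036e-05
  E           0.1722 2.1454e-04
  solve Keq expr → x = -1.9018e-05; check Q = 1.5530e-06
Then remove 1.0000e-04 M of G.
Step 3:
                   L          G
  I           0.1722 1.1454e-04
  C       -9.9876e-05 9.9876e-05
  E           0.1721 2.1441e-04
  solve Keq expr → x = 4.9938e-05; check Q = 1.5530e-06

Q₀ = 0.573; Q > K (proceeds reverse)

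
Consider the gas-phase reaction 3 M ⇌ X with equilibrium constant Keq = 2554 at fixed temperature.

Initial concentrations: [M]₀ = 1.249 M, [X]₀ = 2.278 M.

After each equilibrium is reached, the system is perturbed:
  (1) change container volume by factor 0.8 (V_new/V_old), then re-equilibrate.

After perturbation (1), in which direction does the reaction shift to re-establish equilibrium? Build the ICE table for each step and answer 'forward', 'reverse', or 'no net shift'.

Direction: forward

Q₀ = 1.169 vs Keq = 2554 ⇒ Q<K, forward
Step 1:
                   M          X
  I            1.249      2.278
  C           -1.148     0.3825
  E           0.1014      2.661
  solve Keq expr → x = 0.3825; check Q = 2554
Then change container volume by factor 0.8 (V_new/V_old).
Step 2:
                   M          X
  I           0.1267      3.326
  C         -0.01745   0.005817
  E           0.1093      3.331
  solve Keq expr → x = 0.005817; check Q = 2554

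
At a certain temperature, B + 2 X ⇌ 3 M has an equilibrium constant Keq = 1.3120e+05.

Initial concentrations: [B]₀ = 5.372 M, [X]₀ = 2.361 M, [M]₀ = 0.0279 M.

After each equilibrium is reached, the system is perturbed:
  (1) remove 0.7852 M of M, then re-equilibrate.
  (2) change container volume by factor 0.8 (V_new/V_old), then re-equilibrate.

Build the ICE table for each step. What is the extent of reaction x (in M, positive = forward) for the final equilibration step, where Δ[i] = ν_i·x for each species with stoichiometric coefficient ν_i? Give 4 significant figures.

x = 0 M

Q₀ = 7.2524e-07 vs Keq = 1.3120e+05 ⇒ Q<K, forward
Step 1:
                    B           X           M
  init          5.372       2.361      0.0279
  Δ            -1.176      -2.352       3.528
  eq            4.196    0.009037       3.556
  solve Keq expr → x = 1.176; check Q = 1.3120e+05
Then remove 0.7852 M of M.
Step 2:
                    B           X           M
  init          4.196    0.009037       2.771
  Δ         -0.001403   -0.002806    0.004209
  eq            4.195    0.006231       2.775
  solve Keq expr → x = 0.001403; check Q = 1.3120e+05
Then change container volume by factor 0.8 (V_new/V_old).
Step 3:
                    B           X           M
  init          5.243    0.007789       3.469
  Δ                 0           0           0
  eq            5.243    0.007789       3.469
  solve Keq expr → x = 0; check Q = 1.3120e+05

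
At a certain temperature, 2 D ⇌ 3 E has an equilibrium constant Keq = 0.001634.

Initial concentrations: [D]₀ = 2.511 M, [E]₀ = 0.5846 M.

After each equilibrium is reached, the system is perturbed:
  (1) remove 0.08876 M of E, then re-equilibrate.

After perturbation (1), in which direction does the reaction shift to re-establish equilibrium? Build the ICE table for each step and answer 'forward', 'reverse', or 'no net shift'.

Direction: forward

Q₀ = 0.03169 vs Keq = 0.001634 ⇒ Q>K, reverse
Step 1:
                  D         E
  init        2.511    0.5846
  Δ          0.2357   -0.3536
  eq          2.747     0.231
  solve Keq expr → x = -0.1179; check Q = 0.001634
Then remove 0.08876 M of E.
Step 2:
                  D         E
  init        2.747    0.1422
  Δ        -0.05703   0.08555
  eq           2.69    0.2278
  solve Keq expr → x = 0.02852; check Q = 0.001634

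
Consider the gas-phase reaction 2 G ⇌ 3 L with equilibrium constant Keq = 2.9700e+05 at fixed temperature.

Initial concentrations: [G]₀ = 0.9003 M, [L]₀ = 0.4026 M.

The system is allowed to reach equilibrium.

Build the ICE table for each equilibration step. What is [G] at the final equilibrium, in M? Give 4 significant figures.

[G]_eq = 0.004236 M

Q₀ = 0.08051 vs Keq = 2.9700e+05 ⇒ Q<K, forward
Step 1:
                   G          L
  Initial     0.9003     0.4026
  Change     -0.8961      1.344
  Equil     0.004236      1.747
  solve Keq expr → x = 0.448; check Q = 2.9700e+05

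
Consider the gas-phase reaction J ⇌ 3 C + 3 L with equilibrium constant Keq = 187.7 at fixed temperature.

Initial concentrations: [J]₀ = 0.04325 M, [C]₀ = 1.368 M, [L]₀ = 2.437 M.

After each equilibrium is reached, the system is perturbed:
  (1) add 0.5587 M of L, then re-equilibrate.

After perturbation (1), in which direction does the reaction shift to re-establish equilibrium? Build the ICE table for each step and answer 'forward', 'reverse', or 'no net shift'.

Q₀ = 856.7 vs Keq = 187.7 ⇒ Q>K, reverse
Step 1:
                    J           C           L
  Initial     0.04325       1.368       2.437
  Change      0.05975     -0.1792     -0.1792
  Equil         0.103       1.189       2.258
  solve Keq expr → x = -0.05975; check Q = 187.7
Then add 0.5587 M of L.
Step 2:
                    J           C           L
  Initial       0.103       1.189       2.816
  Change      0.03391     -0.1017     -0.1017
  Equil        0.1369       1.087       2.715
  solve Keq expr → x = -0.03391; check Q = 187.7

Direction: reverse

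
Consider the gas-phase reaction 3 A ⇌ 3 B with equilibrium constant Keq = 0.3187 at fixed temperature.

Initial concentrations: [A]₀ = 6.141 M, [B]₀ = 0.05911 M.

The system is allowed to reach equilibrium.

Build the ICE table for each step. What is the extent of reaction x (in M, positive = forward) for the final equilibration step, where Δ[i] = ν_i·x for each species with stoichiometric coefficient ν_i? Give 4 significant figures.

Q₀ = 8.9180e-07 vs Keq = 0.3187 ⇒ Q<K, forward
Step 1:
                    A           B
  Initial       6.141     0.05911
  Change       -2.457       2.457
  Equil         3.684       2.516
  solve Keq expr → x = 0.8191; check Q = 0.3187

x = 0.8191 M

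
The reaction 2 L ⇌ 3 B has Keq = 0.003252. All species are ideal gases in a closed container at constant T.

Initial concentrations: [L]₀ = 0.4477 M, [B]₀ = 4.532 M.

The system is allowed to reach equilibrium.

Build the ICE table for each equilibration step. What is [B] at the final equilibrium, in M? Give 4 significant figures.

Q₀ = 464.4 vs Keq = 0.003252 ⇒ Q>K, reverse
Step 1:
                    L           B
  Initial      0.4477       4.532
  Change        2.805      -4.207
  Equil         3.252      0.3252
  solve Keq expr → x = -1.402; check Q = 0.003252

[B]_eq = 0.3252 M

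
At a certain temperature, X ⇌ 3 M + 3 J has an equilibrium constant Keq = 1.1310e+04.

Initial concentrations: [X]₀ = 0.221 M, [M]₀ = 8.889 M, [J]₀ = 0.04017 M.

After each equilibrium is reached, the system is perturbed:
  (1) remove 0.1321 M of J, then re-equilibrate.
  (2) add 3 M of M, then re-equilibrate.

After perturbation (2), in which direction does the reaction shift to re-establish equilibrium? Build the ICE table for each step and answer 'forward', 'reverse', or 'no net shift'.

Direction: reverse

Q₀ = 0.206 vs Keq = 1.1310e+04 ⇒ Q<K, forward
Step 1:
                   X          M          J
  I            0.221      8.889    0.04017
  C          -0.2009     0.6027     0.6027
  E          0.02009      9.492     0.6429
  solve Keq expr → x = 0.2009; check Q = 1.1310e+04
Then remove 0.1321 M of J.
Step 2:
                   X          M          J
  I          0.02009      9.492     0.5108
  C        -0.008363    0.02509    0.02509
  E          0.01173      9.517     0.5359
  solve Keq expr → x = 0.008363; check Q = 1.1310e+04
Then add 3 M of M.
Step 3:
                   X          M          J
  I          0.01173      12.52     0.5359
  C           0.0104   -0.03119   -0.03119
  E          0.02212      12.49     0.5047
  solve Keq expr → x = -0.0104; check Q = 1.1310e+04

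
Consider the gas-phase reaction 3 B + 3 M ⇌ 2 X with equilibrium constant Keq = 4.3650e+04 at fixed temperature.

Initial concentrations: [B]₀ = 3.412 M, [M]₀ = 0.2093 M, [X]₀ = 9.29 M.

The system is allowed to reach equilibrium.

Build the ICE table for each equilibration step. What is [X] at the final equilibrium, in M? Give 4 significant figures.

Q₀ = 237 vs Keq = 4.3650e+04 ⇒ Q<K, forward
Step 1:
                   B          M          X
  Initial      3.412     0.2093       9.29
  Change     -0.1703    -0.1703     0.1135
  Equil        3.242    0.03903      9.404
  solve Keq expr → x = 0.05676; check Q = 4.3650e+04

[X]_eq = 9.404 M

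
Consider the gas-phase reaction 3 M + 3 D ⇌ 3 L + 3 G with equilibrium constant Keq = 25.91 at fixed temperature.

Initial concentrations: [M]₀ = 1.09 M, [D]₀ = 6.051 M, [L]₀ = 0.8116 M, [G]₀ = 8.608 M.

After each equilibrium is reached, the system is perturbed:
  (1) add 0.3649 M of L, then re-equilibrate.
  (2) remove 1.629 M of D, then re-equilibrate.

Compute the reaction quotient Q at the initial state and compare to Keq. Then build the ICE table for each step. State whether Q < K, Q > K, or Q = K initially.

Q₀ = 1.188; Q < K (proceeds forward)

Q₀ = 1.188 vs Keq = 25.91 ⇒ Q<K, forward
Step 1:
                   M          D          L          G
  Initial       1.09      6.051     0.8116      8.608
  Change     -0.4216    -0.4216     0.4216     0.4216
  Equil       0.6684      5.629      1.233       9.03
  solve Keq expr → x = 0.1405; check Q = 25.91
Then add 0.3649 M of L.
Step 2:
                   M          D          L          G
  Initial     0.6684      5.629      1.598       9.03
  Change      0.1118     0.1118    -0.1118    -0.1118
  Equil       0.7802      5.741      1.486      8.918
  solve Keq expr → x = -0.03725; check Q = 25.91
Then remove 1.629 M of D.
Step 3:
                   M          D          L          G
  Initial     0.7802      4.112      1.486      8.918
  Change      0.1494     0.1494    -0.1494    -0.1494
  Equil       0.9296      4.262      1.337      8.768
  solve Keq expr → x = -0.0498; check Q = 25.91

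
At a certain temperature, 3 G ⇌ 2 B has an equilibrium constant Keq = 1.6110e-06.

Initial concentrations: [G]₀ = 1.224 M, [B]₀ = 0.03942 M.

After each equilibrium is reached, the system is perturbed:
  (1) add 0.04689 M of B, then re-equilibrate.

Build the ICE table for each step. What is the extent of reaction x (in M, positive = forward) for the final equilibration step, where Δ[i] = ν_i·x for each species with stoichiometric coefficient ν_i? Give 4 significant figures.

x = -0.02337 M

Q₀ = 8.4740e-04 vs Keq = 1.6110e-06 ⇒ Q>K, reverse
Step 1:
                   G          B
  I            1.224    0.03942
  C          0.05637   -0.03758
  E             1.28   0.001839
  solve Keq expr → x = -0.01879; check Q = 1.6110e-06
Then add 0.04689 M of B.
Step 2:
                   G          B
  I             1.28    0.04873
  C          0.07011   -0.04674
  E             1.35   0.001992
  solve Keq expr → x = -0.02337; check Q = 1.6110e-06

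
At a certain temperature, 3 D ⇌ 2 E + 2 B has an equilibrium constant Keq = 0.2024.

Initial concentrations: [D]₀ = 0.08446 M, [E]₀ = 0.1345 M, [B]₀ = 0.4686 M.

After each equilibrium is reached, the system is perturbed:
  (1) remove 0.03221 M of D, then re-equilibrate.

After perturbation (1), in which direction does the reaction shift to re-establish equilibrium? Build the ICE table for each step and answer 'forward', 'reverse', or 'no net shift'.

Q₀ = 6.593 vs Keq = 0.2024 ⇒ Q>K, reverse
Step 1:
                  D         E         B
  init      0.08446    0.1345    0.4686
  Δ         0.08612  -0.05742  -0.05742
  eq         0.1706   0.07708    0.4112
  solve Keq expr → x = -0.02871; check Q = 0.2024
Then remove 0.03221 M of D.
Step 2:
                  D         E         B
  init       0.1384   0.07708    0.4112
  Δ         0.01481 -0.009874 -0.009874
  eq         0.1532   0.06721    0.4013
  solve Keq expr → x = -0.004937; check Q = 0.2024

Direction: reverse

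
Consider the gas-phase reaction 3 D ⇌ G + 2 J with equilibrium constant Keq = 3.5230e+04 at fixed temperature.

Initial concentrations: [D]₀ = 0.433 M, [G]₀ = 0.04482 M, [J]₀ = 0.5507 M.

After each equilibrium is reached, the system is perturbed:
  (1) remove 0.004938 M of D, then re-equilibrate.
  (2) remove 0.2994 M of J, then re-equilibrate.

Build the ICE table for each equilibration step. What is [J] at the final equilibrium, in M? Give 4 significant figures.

[J]_eq = 0.5291 M

Q₀ = 0.1674 vs Keq = 3.5230e+04 ⇒ Q<K, forward
Step 1:
                   D          G          J
  Initial      0.433    0.04482     0.5507
  Change     -0.4177     0.1392     0.2785
  Equil      0.01531      0.184     0.8292
  solve Keq expr → x = 0.1392; check Q = 3.5230e+04
Then remove 0.004938 M of D.
Step 2:
                   D          G          J
  Initial    0.01038      0.184     0.8292
  Change    0.004853  -0.001618  -0.003235
  Equil      0.01523     0.1824     0.8259
  solve Keq expr → x = -0.001618; check Q = 3.5230e+04
Then remove 0.2994 M of J.
Step 3:
                   D          G          J
  Initial    0.01523     0.1824     0.5265
  Change   -0.003885   0.001295    0.00259
  Equil      0.01134     0.1837     0.5291
  solve Keq expr → x = 0.001295; check Q = 3.5230e+04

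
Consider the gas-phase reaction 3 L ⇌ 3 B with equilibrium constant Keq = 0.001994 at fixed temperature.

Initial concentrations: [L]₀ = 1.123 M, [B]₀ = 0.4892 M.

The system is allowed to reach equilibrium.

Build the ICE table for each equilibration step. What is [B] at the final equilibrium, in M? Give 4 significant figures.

Q₀ = 0.08266 vs Keq = 0.001994 ⇒ Q>K, reverse
Step 1:
                   L          B
  I            1.123     0.4892
  C            0.309     -0.309
  E            1.432     0.1802
  solve Keq expr → x = -0.103; check Q = 0.001994

[B]_eq = 0.1802 M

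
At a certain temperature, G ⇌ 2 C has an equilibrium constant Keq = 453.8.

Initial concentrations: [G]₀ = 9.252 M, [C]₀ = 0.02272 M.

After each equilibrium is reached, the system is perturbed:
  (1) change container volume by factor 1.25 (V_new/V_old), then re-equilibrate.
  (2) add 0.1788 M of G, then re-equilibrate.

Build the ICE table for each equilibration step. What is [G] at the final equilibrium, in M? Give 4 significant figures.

[G]_eq = 0.4494 M

Q₀ = 5.5793e-05 vs Keq = 453.8 ⇒ Q<K, forward
Step 1:
                    G           C
  init          9.252     0.02272
  Δ            -8.599        17.2
  eq           0.6534       17.22
  solve Keq expr → x = 8.599; check Q = 453.8
Then change container volume by factor 1.25 (V_new/V_old).
Step 2:
                    G           C
  init         0.5227       13.78
  Δ          -0.09316      0.1863
  eq           0.4296       13.96
  solve Keq expr → x = 0.09316; check Q = 453.8
Then add 0.1788 M of G.
Step 3:
                    G           C
  init         0.6084       13.96
  Δ            -0.159       0.318
  eq           0.4494       14.28
  solve Keq expr → x = 0.159; check Q = 453.8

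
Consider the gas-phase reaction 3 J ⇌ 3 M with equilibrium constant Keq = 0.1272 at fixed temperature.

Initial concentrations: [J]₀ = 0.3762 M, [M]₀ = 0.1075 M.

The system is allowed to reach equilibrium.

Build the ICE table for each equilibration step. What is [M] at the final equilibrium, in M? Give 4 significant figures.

Q₀ = 0.02333 vs Keq = 0.1272 ⇒ Q<K, forward
Step 1:
                   J          M
  init        0.3762     0.1075
  Δ         -0.05436    0.05436
  eq          0.3218     0.1619
  solve Keq expr → x = 0.01812; check Q = 0.1272

[M]_eq = 0.1619 M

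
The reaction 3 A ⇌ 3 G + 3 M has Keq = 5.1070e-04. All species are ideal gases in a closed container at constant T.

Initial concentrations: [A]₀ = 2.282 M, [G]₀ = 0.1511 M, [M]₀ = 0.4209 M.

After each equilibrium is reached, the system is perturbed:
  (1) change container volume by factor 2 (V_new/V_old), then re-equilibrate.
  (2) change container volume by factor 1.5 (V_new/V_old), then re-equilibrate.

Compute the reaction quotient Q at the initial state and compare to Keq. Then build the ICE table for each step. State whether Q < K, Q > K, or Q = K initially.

Q₀ = 2.1646e-05; Q < K (proceeds forward)

Q₀ = 2.1646e-05 vs Keq = 5.1070e-04 ⇒ Q<K, forward
Step 1:
                   A          G          M
  init         2.282     0.1511     0.4209
  Δ          -0.1484     0.1484     0.1484
  eq           2.134     0.2995     0.5693
  solve Keq expr → x = 0.04948; check Q = 5.1070e-04
Then change container volume by factor 2 (V_new/V_old).
Step 2:
                   A          G          M
  init         1.067     0.1498     0.2847
  Δ         -0.07263    0.07263    0.07263
  eq          0.9941     0.2224     0.3573
  solve Keq expr → x = 0.02421; check Q = 5.1070e-04
Then change container volume by factor 1.5 (V_new/V_old).
Step 3:
                   A          G          M
  init        0.6628     0.1483     0.2382
  Δ          -0.0352     0.0352     0.0352
  eq          0.6276     0.1835     0.2734
  solve Keq expr → x = 0.01173; check Q = 5.1070e-04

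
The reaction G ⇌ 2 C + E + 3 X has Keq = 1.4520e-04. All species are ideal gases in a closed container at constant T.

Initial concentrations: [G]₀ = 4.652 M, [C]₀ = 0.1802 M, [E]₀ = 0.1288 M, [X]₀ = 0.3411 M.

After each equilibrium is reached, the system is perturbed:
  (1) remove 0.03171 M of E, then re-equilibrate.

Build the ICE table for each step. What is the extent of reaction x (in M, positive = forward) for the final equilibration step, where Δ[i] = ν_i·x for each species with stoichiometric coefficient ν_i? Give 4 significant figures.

x = 0.004971 M

Q₀ = 3.5680e-05 vs Keq = 1.4520e-04 ⇒ Q<K, forward
Step 1:
                   G          C          E          X
  init         4.652     0.1802     0.1288     0.3411
  Δ         -0.02798    0.05596    0.02798    0.08394
  eq           4.624     0.2362     0.1568      0.425
  solve Keq expr → x = 0.02798; check Q = 1.4520e-04
Then remove 0.03171 M of E.
Step 2:
                   G          C          E          X
  init         4.624     0.2362     0.1251      0.425
  Δ        -0.004971   0.009942   0.004971    0.01491
  eq           4.619     0.2461       0.13       0.44
  solve Keq expr → x = 0.004971; check Q = 1.4520e-04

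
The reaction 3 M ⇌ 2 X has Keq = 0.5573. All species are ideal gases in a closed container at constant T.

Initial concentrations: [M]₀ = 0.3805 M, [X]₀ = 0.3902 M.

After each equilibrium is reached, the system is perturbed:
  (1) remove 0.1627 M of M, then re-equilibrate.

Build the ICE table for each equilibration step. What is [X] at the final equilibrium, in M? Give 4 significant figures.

[X]_eq = 0.2307 M

Q₀ = 2.764 vs Keq = 0.5573 ⇒ Q>K, reverse
Step 1:
                  M         X
  Initial    0.3805    0.3902
  Change     0.1512   -0.1008
  Equil      0.5317    0.2894
  solve Keq expr → x = -0.05039; check Q = 0.5573
Then remove 0.1627 M of M.
Step 2:
                  M         X
  Initial     0.369    0.2894
  Change    0.08809  -0.05873
  Equil      0.4571    0.2307
  solve Keq expr → x = -0.02936; check Q = 0.5573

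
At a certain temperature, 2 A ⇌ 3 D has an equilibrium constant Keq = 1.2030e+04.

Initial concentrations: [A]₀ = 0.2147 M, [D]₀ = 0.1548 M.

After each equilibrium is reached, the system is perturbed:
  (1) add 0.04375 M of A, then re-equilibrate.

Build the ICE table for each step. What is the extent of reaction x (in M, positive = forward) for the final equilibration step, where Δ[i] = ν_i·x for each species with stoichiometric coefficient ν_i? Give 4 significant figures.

Q₀ = 0.08047 vs Keq = 1.2030e+04 ⇒ Q<K, forward
Step 1:
                    A           D
  init         0.2147      0.1548
  Δ           -0.2117      0.3176
  eq          0.00296      0.4724
  solve Keq expr → x = 0.1059; check Q = 1.2030e+04
Then add 0.04375 M of A.
Step 2:
                    A           D
  init        0.04671      0.4724
  Δ          -0.04312     0.06468
  eq         0.003589      0.5371
  solve Keq expr → x = 0.02156; check Q = 1.2030e+04

x = 0.02156 M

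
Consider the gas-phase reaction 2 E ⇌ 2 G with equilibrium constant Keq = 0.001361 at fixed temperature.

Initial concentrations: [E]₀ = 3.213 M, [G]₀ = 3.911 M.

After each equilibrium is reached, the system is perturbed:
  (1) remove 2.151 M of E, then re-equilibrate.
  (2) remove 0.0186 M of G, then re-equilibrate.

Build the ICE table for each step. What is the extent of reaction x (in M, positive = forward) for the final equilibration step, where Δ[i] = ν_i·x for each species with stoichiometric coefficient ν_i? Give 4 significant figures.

Q₀ = 1.482 vs Keq = 0.001361 ⇒ Q>K, reverse
Step 1:
                    E           G
  Initial       3.213       3.911
  Change        3.658      -3.658
  Equil         6.871      0.2535
  solve Keq expr → x = -1.829; check Q = 0.001361
Then remove 2.151 M of E.
Step 2:
                    E           G
  Initial        4.72      0.2535
  Change      0.07653    -0.07653
  Equil         4.796      0.1769
  solve Keq expr → x = -0.03827; check Q = 0.001361
Then remove 0.0186 M of G.
Step 3:
                    E           G
  Initial       4.796      0.1583
  Change     -0.01794     0.01794
  Equil         4.778      0.1763
  solve Keq expr → x = 0.008969; check Q = 0.001361

x = 0.008969 M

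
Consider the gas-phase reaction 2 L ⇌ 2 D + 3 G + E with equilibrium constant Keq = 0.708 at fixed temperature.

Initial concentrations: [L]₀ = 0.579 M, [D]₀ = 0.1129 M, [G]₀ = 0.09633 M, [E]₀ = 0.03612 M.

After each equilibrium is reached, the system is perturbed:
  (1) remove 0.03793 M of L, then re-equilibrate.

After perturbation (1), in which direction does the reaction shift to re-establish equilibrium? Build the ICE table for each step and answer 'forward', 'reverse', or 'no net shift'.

Q₀ = 1.2276e-06 vs Keq = 0.708 ⇒ Q<K, forward
Step 1:
                  L         D         G         E
  I           0.579    0.1129   0.09633   0.03612
  C         -0.4033    0.4033     0.605    0.2017
  E          0.1757    0.5162    0.7013    0.2378
  solve Keq expr → x = 0.2017; check Q = 0.708
Then remove 0.03793 M of L.
Step 2:
                  L         D         G         E
  I          0.1378    0.5162    0.7013    0.2378
  C         0.01852  -0.01852  -0.02779 -0.009262
  E          0.1563    0.4977    0.6735    0.2285
  solve Keq expr → x = -0.009262; check Q = 0.708

Direction: reverse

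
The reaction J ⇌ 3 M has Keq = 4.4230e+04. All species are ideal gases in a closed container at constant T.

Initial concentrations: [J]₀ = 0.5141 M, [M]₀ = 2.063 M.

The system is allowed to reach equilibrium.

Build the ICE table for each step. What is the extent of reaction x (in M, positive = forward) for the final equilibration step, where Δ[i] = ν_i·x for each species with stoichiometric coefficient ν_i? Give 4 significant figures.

x = 0.513 M

Q₀ = 17.08 vs Keq = 4.4230e+04 ⇒ Q<K, forward
Step 1:
                  J         M
  init       0.5141     2.063
  Δ          -0.513     1.539
  eq       0.001057     3.602
  solve Keq expr → x = 0.513; check Q = 4.4230e+04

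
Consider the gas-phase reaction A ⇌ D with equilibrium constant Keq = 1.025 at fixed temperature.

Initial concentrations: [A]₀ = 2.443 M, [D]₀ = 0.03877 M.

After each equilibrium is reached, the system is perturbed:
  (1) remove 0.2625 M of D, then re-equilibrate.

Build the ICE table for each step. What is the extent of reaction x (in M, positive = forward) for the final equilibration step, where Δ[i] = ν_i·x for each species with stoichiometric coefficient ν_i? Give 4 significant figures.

x = 0.1296 M

Q₀ = 0.01587 vs Keq = 1.025 ⇒ Q<K, forward
Step 1:
                  A         D
  init        2.443   0.03877
  Δ          -1.217     1.217
  eq          1.226     1.256
  solve Keq expr → x = 1.217; check Q = 1.025
Then remove 0.2625 M of D.
Step 2:
                  A         D
  init        1.226    0.9937
  Δ         -0.1296    0.1296
  eq          1.096     1.123
  solve Keq expr → x = 0.1296; check Q = 1.025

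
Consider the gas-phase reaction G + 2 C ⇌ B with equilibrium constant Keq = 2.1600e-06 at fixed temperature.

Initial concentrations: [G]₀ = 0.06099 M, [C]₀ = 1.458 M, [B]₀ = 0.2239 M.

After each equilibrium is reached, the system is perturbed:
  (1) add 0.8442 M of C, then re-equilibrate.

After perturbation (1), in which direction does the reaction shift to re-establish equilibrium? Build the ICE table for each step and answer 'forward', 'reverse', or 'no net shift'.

Direction: forward

Q₀ = 1.727 vs Keq = 2.1600e-06 ⇒ Q>K, reverse
Step 1:
                   G          C          B
  init       0.06099      1.458     0.2239
  Δ           0.2239     0.4478    -0.2239
  eq          0.2849      1.906 2.2350e-06
  solve Keq expr → x = -0.2239; check Q = 2.1600e-06
Then add 0.8442 M of C.
Step 2:
                   G          C          B
  init        0.2849       2.75 2.2350e-06
  Δ       -2.4186e-06 -4.8371e-06 2.4186e-06
  eq          0.2849       2.75 4.6536e-06
  solve Keq expr → x = 2.4186e-06; check Q = 2.1600e-06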